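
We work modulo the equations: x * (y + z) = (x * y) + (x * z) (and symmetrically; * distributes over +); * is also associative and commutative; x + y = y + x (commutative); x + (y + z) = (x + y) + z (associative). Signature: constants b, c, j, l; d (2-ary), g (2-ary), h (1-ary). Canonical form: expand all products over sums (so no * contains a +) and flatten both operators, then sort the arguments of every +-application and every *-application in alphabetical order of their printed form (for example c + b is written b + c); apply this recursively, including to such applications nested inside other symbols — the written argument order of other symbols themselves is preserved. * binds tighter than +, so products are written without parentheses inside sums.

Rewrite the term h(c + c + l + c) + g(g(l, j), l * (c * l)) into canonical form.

Flatten:  h(c + c + c + l) + g(g(l, j), c * l * l)
Order the arguments:  g(g(l, j), c * l * l) + h(c + c + c + l)

Answer: g(g(l, j), c * l * l) + h(c + c + c + l)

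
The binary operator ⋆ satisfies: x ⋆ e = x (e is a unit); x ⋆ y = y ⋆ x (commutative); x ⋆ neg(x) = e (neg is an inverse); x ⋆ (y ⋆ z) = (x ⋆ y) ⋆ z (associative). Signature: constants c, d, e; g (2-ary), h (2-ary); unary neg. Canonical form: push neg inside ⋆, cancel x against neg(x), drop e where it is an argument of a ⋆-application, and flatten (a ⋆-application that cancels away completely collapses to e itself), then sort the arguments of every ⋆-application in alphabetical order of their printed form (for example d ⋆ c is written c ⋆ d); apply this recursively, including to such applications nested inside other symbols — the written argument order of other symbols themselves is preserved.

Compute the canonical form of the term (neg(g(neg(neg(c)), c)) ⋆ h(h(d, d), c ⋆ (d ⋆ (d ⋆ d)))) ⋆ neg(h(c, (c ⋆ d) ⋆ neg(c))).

Answer: h(h(d, d), c ⋆ d ⋆ d ⋆ d) ⋆ neg(g(c, c)) ⋆ neg(h(c, d))

Derivation:
Push neg inside:  distribute neg over ⋆ and collapse double neg
Combine occurrences:  neg(g(c, c)) ⋆ h(h(d, d), c ⋆ d ⋆ d ⋆ d) ⋆ neg(h(c, d))
Sort:  h(h(d, d), c ⋆ d ⋆ d ⋆ d) ⋆ neg(g(c, c)) ⋆ neg(h(c, d))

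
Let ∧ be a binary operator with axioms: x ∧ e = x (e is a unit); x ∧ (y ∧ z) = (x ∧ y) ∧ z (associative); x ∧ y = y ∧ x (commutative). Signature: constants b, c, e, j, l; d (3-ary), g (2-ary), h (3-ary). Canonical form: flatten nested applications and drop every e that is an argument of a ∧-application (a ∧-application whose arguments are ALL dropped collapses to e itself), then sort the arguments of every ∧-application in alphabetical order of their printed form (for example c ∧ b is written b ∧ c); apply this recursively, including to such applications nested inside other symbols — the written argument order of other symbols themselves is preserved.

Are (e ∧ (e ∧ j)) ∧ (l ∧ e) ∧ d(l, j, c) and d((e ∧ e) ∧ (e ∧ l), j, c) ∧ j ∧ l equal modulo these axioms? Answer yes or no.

Answer: yes — both canonical forms are d(l, j, c) ∧ j ∧ l

Derivation:
Left:  (e ∧ (e ∧ j)) ∧ (l ∧ e) ∧ d(l, j, c)
  Merge nested applications:  e ∧ e ∧ j ∧ l ∧ e ∧ d(l, j, c)
  Drop the unit:  drop e (×3)
  Sort:  d(l, j, c) ∧ j ∧ l
Right:  d((e ∧ e) ∧ (e ∧ l), j, c) ∧ j ∧ l
  Inside:  d((e ∧ e) ∧ (e ∧ l), j, c)  →  d(l, j, c)
  Sort arguments:  d(l, j, c) ∧ j ∧ l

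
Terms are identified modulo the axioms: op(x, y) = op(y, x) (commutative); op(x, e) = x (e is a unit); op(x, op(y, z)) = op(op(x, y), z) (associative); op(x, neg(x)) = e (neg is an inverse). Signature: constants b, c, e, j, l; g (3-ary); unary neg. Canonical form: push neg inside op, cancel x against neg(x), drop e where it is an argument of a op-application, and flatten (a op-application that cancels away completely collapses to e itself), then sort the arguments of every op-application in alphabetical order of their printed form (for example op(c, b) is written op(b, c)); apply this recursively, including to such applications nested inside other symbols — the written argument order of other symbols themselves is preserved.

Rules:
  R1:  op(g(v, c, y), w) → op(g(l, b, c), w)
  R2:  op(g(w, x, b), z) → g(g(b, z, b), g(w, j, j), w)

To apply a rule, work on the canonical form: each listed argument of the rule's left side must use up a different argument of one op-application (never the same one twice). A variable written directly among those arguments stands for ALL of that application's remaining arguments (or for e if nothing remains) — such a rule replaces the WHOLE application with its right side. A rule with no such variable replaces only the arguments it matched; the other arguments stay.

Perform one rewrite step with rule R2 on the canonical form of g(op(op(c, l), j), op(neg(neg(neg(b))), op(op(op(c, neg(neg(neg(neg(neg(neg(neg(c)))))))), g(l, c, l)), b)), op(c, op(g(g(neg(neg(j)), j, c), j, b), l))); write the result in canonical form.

Canonical form:  g(op(c, j, l), g(l, c, l), op(c, g(g(j, j, c), j, b), l))
R2 matches:  uses g(g(j, j, c), j, b);  w := g(j, j, c), x := j, z := op(c, l)
The extension variable absorbs all remaining arguments, so the whole application is rewritten.
New term:  g(op(c, j, l), g(l, c, l), g(g(b, op(c, l), b), g(g(j, j, c), j, j), g(j, j, c)))

Answer: g(op(c, j, l), g(l, c, l), g(g(b, op(c, l), b), g(g(j, j, c), j, j), g(j, j, c)))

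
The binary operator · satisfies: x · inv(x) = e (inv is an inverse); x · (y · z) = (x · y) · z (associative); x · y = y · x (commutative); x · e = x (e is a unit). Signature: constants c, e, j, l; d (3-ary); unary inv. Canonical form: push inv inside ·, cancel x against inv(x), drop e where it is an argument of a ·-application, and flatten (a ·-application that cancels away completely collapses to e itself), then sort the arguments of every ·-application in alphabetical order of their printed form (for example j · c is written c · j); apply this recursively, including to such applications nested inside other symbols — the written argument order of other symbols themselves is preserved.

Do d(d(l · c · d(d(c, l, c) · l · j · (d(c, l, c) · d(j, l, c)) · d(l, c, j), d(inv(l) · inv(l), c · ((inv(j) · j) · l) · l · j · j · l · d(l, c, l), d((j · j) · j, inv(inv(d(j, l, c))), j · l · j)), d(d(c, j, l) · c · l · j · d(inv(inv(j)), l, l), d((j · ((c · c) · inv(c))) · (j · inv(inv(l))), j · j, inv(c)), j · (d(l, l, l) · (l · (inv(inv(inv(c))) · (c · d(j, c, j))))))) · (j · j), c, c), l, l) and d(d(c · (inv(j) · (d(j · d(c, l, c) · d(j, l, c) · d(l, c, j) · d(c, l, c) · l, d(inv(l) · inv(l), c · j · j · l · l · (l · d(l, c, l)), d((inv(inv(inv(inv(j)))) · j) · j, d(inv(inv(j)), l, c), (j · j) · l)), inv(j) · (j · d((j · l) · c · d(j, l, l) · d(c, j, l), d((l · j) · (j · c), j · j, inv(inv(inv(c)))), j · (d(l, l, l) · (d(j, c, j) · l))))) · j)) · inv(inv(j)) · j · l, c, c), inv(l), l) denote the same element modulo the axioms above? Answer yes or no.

Answer: no — d(d(c · d(d(c, l, c) · d(c, l, c) · d(j, l, c) · d(l, c, j) · j · l, d(inv(l) · inv(l), c · d(l, c, l) · j · j · l · l · l, d(j · j · j, d(j, l, c), j · j · l)), d(c · d(c, j, l) · d(j, l, l) · j · l, d(c · j · j · l, j · j, inv(c)), d(j, c, j) · d(l, l, l) · j · l)) · j · j · l, c, c), l, l) vs d(d(c · d(d(c, l, c) · d(c, l, c) · d(j, l, c) · d(l, c, j) · j · l, d(inv(l) · inv(l), c · d(l, c, l) · j · j · l · l · l, d(j · j · j, d(j, l, c), j · j · l)), d(c · d(c, j, l) · d(j, l, l) · j · l, d(c · j · j · l, j · j, inv(c)), d(j, c, j) · d(l, l, l) · j · l)) · j · j · l, c, c), inv(l), l)

Derivation:
Left:  d(d(l · c · d(d(c, l, c) · l · j · (d(c, l, c) · d(j, l, c)) · d(l, c, j), d(inv(l) · inv(l), c · ((inv(j) · j) · l) · l · j · j · l · d(l, c, l), d((j · j) · j, inv(inv(d(j, l, c))), j · l · j)), d(d(c, j, l) · c · l · j · d(inv(inv(j)), l, l), d((j · ((c · c) · inv(c))) · (j · inv(inv(l))), j · j, inv(c)), j · (d(l, l, l) · (l · (inv(inv(inv(c))) · (c · d(j, c, j))))))) · (j · j), c, c), l, l)
  Focus inside:  l · c · d(d(c, l, c) · l · j · (d(c, l, c) · d(j, l, c)) · d(l, c, j), d(inv(l) · inv(l), c · ((inv(j) · j) · l) · l · j · j · l · d(l, c, l), d((j · j) · j, inv(inv(d(j, l, c))), j · l · j)), d(d(c, j, l) · c · l · j · d(inv(inv(j)), l, l), d((j · ((c · c) · inv(c))) · (j · inv(inv(l))), j · j, inv(c)), j · (d(l, l, l) · (l · (inv(inv(inv(c))) · (c · d(j, c, j))))))) · (j · j)
  Push inv inside:  distribute inv over · and collapse double inv
  Combine occurrences:  l · c · d(d(c, l, c) · d(c, l, c) · d(j, l, c) · d(l, c, j) · j · l, d(inv(l) · inv(l), c · d(l, c, l) · j · j · l · l · l, d(j · j · j, d(j, l, c), j · j · l)), d(c · d(c, j, l) · d(j, l, l) · j · l, d(c · j · j · l, j · j, inv(c)), d(j, c, j) · d(l, l, l) · j · l)) · j · j
  Sort:  c · d(d(c, l, c) · d(c, l, c) · d(j, l, c) · d(l, c, j) · j · l, d(inv(l) · inv(l), c · d(l, c, l) · j · j · l · l · l, d(j · j · j, d(j, l, c), j · j · l)), d(c · d(c, j, l) · d(j, l, l) · j · l, d(c · j · j · l, j · j, inv(c)), d(j, c, j) · d(l, l, l) · j · l)) · j · j · l
  Put back:  d(d(c · d(d(c, l, c) · d(c, l, c) · d(j, l, c) · d(l, c, j) · j · l, d(inv(l) · inv(l), c · d(l, c, l) · j · j · l · l · l, d(j · j · j, d(j, l, c), j · j · l)), d(c · d(c, j, l) · d(j, l, l) · j · l, d(c · j · j · l, j · j, inv(c)), d(j, c, j) · d(l, l, l) · j · l)) · j · j · l, c, c), l, l)
Right:  d(d(c · (inv(j) · (d(j · d(c, l, c) · d(j, l, c) · d(l, c, j) · d(c, l, c) · l, d(inv(l) · inv(l), c · j · j · l · l · (l · d(l, c, l)), d((inv(inv(inv(inv(j)))) · j) · j, d(inv(inv(j)), l, c), (j · j) · l)), inv(j) · (j · d((j · l) · c · d(j, l, l) · d(c, j, l), d((l · j) · (j · c), j · j, inv(inv(inv(c)))), j · (d(l, l, l) · (d(j, c, j) · l))))) · j)) · inv(inv(j)) · j · l, c, c), inv(l), l)
  Descend into:  c · (inv(j) · (d(j · d(c, l, c) · d(j, l, c) · d(l, c, j) · d(c, l, c) · l, d(inv(l) · inv(l), c · j · j · l · l · (l · d(l, c, l)), d((inv(inv(inv(inv(j)))) · j) · j, d(inv(inv(j)), l, c), (j · j) · l)), inv(j) · (j · d((j · l) · c · d(j, l, l) · d(c, j, l), d((l · j) · (j · c), j · j, inv(inv(inv(c)))), j · (d(l, l, l) · (d(j, c, j) · l))))) · j)) · inv(inv(j)) · j · l
  Push inv inside:  distribute inv over · and collapse double inv
  Collect:  c · j · j · d(d(c, l, c) · d(c, l, c) · d(j, l, c) · d(l, c, j) · j · l, d(inv(l) · inv(l), c · d(l, c, l) · j · j · l · l · l, d(j · j · j, d(j, l, c), j · j · l)), d(c · d(c, j, l) · d(j, l, l) · j · l, d(c · j · j · l, j · j, inv(c)), d(j, c, j) · d(l, l, l) · j · l)) · l
  Sort:  c · d(d(c, l, c) · d(c, l, c) · d(j, l, c) · d(l, c, j) · j · l, d(inv(l) · inv(l), c · d(l, c, l) · j · j · l · l · l, d(j · j · j, d(j, l, c), j · j · l)), d(c · d(c, j, l) · d(j, l, l) · j · l, d(c · j · j · l, j · j, inv(c)), d(j, c, j) · d(l, l, l) · j · l)) · j · j · l
  Rebuild:  d(d(c · d(d(c, l, c) · d(c, l, c) · d(j, l, c) · d(l, c, j) · j · l, d(inv(l) · inv(l), c · d(l, c, l) · j · j · l · l · l, d(j · j · j, d(j, l, c), j · j · l)), d(c · d(c, j, l) · d(j, l, l) · j · l, d(c · j · j · l, j · j, inv(c)), d(j, c, j) · d(l, l, l) · j · l)) · j · j · l, c, c), inv(l), l)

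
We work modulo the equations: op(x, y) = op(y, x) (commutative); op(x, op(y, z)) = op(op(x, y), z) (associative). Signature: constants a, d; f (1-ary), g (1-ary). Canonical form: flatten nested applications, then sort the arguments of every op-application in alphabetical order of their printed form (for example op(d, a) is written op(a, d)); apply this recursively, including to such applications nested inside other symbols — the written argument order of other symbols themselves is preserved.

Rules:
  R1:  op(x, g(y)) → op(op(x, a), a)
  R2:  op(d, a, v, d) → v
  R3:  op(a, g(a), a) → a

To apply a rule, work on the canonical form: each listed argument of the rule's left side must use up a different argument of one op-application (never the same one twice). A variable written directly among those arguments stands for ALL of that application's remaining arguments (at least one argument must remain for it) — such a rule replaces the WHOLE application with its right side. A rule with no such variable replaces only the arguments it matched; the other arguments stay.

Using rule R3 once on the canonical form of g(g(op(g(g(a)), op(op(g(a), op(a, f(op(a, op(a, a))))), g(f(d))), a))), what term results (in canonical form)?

Canonical form:  g(g(op(a, a, f(op(a, a, a)), g(a), g(f(d)), g(g(a)))))
Apply R3:  consuming a, a, g(a)
New term:  g(g(op(a, f(op(a, a, a)), g(f(d)), g(g(a)))))

Answer: g(g(op(a, f(op(a, a, a)), g(f(d)), g(g(a)))))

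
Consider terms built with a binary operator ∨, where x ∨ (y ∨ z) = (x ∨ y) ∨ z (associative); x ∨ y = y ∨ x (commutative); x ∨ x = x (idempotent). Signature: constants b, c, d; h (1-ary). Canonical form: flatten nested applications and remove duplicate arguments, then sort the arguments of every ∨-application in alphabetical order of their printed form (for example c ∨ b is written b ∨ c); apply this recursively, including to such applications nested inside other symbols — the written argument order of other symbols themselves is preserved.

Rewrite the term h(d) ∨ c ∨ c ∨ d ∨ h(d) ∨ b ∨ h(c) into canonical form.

Answer: b ∨ c ∨ d ∨ h(c) ∨ h(d)

Derivation:
Idempotence:  drop duplicate c, h(d)
Order the arguments:  b ∨ c ∨ d ∨ h(c) ∨ h(d)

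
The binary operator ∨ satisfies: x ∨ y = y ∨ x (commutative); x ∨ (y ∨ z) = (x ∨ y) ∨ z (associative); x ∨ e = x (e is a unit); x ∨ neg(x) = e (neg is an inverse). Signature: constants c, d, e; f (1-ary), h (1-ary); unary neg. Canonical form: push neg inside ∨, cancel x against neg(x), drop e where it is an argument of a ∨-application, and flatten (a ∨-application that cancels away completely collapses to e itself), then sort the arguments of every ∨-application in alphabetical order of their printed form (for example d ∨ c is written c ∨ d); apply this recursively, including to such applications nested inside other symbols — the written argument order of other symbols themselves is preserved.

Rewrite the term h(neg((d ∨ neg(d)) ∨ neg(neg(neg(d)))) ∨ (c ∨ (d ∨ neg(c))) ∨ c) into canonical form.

Answer: h(c ∨ d ∨ d)

Derivation:
Descend into:  neg((d ∨ neg(d)) ∨ neg(neg(neg(d)))) ∨ (c ∨ (d ∨ neg(c))) ∨ c
Push neg inside:  distribute neg over ∨ and collapse double neg
Collect terms:  d ∨ d ∨ c
Sort arguments:  c ∨ d ∨ d
Rebuild:  h(c ∨ d ∨ d)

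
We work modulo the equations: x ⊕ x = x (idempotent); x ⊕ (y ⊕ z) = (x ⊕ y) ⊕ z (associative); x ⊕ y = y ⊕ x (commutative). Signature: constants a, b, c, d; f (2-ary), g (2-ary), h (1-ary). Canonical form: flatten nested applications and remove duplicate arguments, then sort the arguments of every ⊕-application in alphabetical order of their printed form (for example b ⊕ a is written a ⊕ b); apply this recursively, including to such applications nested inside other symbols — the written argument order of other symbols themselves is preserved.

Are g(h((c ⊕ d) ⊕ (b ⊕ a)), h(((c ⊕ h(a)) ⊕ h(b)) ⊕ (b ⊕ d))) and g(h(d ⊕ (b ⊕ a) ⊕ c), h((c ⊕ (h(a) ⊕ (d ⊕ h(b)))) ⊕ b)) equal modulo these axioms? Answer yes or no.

Left:  g(h((c ⊕ d) ⊕ (b ⊕ a)), h(((c ⊕ h(a)) ⊕ h(b)) ⊕ (b ⊕ d)))
  Descend into:  ((c ⊕ h(a)) ⊕ h(b)) ⊕ (b ⊕ d)
  Un-nest:  c ⊕ h(a) ⊕ h(b) ⊕ b ⊕ d
  Sort arguments:  b ⊕ c ⊕ d ⊕ h(a) ⊕ h(b)
  Reassemble:  g(h(a ⊕ b ⊕ c ⊕ d), h(b ⊕ c ⊕ d ⊕ h(a) ⊕ h(b)))
Right:  g(h(d ⊕ (b ⊕ a) ⊕ c), h((c ⊕ (h(a) ⊕ (d ⊕ h(b)))) ⊕ b))
  Work inside:  (c ⊕ (h(a) ⊕ (d ⊕ h(b)))) ⊕ b
  Un-nest:  c ⊕ h(a) ⊕ d ⊕ h(b) ⊕ b
  Sort arguments:  b ⊕ c ⊕ d ⊕ h(a) ⊕ h(b)
  Put back:  g(h(a ⊕ b ⊕ c ⊕ d), h(b ⊕ c ⊕ d ⊕ h(a) ⊕ h(b)))

Answer: yes — both canonical forms are g(h(a ⊕ b ⊕ c ⊕ d), h(b ⊕ c ⊕ d ⊕ h(a) ⊕ h(b)))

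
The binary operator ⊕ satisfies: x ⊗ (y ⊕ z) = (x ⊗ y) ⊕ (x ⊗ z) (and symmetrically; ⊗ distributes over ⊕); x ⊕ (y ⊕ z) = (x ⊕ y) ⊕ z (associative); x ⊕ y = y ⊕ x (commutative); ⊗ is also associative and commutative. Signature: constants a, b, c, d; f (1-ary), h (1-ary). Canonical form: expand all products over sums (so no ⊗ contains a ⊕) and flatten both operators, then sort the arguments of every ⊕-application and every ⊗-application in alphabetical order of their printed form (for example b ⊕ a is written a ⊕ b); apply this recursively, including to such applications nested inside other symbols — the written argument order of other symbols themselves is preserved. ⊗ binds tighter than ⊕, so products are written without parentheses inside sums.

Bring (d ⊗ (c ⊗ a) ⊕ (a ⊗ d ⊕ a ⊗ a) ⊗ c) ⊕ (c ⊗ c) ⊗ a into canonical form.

Answer: a ⊗ a ⊗ c ⊕ a ⊗ c ⊗ c ⊕ a ⊗ c ⊗ d ⊕ a ⊗ c ⊗ d

Derivation:
Expand products over sums:  a ⊗ c ⊗ d ⊕ a ⊗ c ⊗ d ⊕ a ⊗ a ⊗ c ⊕ a ⊗ c ⊗ c
Sort:  a ⊗ a ⊗ c ⊕ a ⊗ c ⊗ c ⊕ a ⊗ c ⊗ d ⊕ a ⊗ c ⊗ d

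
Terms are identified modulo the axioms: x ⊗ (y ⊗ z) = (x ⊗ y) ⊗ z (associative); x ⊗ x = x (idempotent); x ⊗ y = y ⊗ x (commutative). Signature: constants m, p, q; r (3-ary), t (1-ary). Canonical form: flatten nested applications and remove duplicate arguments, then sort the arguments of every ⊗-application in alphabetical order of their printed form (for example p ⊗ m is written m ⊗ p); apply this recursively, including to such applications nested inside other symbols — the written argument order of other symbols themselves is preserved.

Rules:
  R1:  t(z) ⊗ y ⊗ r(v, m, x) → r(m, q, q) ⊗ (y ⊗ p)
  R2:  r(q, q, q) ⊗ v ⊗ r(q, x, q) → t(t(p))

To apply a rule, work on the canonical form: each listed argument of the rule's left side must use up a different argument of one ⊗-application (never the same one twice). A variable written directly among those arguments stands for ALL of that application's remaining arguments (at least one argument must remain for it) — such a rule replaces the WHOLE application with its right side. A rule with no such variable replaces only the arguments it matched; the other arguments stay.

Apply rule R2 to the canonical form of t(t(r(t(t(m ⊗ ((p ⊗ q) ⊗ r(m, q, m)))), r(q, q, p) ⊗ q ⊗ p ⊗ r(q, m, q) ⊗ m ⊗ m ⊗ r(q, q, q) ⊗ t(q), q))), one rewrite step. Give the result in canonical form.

Answer: t(t(r(t(t(m ⊗ p ⊗ q ⊗ r(m, q, m))), t(t(p)), q)))

Derivation:
Canonical form:  t(t(r(t(t(m ⊗ p ⊗ q ⊗ r(m, q, m))), m ⊗ p ⊗ q ⊗ r(q, m, q) ⊗ r(q, q, p) ⊗ r(q, q, q) ⊗ t(q), q)))
Apply R2:  consuming r(q, m, q), r(q, q, q);  v := m ⊗ p ⊗ q ⊗ r(q, q, p) ⊗ t(q), x := m
The variable takes the whole remainder — replace the entire application.
New term:  t(t(r(t(t(m ⊗ p ⊗ q ⊗ r(m, q, m))), t(t(p)), q)))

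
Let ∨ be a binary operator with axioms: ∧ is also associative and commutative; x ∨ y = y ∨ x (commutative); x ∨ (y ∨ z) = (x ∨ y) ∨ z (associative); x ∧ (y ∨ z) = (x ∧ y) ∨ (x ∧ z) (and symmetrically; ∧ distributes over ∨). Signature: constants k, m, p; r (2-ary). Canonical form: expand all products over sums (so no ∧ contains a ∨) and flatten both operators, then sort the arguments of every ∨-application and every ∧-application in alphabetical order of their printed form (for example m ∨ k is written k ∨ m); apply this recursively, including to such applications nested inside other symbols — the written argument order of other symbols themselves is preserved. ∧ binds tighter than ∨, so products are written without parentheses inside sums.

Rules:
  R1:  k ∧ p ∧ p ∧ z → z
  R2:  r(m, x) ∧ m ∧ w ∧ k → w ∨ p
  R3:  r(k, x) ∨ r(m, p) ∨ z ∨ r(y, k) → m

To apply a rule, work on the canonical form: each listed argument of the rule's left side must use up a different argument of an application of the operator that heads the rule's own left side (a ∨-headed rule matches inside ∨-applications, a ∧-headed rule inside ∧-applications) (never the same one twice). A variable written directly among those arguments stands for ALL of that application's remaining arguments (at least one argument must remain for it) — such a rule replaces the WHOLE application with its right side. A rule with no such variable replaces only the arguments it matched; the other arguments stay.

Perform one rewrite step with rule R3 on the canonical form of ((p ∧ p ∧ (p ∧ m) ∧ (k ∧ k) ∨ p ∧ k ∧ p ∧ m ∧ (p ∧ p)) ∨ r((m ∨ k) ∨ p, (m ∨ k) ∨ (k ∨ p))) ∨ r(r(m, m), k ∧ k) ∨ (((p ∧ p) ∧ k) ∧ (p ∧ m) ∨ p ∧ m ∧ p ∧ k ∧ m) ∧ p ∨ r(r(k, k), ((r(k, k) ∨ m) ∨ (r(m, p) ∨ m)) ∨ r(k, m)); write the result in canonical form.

Answer: k ∧ k ∧ m ∧ p ∧ p ∧ p ∨ k ∧ m ∧ m ∧ p ∧ p ∧ p ∨ k ∧ m ∧ p ∧ p ∧ p ∧ p ∨ k ∧ m ∧ p ∧ p ∧ p ∧ p ∨ r(k ∨ m ∨ p, k ∨ k ∨ m ∨ p) ∨ r(r(k, k), m) ∨ r(r(m, m), k ∧ k)

Derivation:
Canonical form:  k ∧ k ∧ m ∧ p ∧ p ∧ p ∨ k ∧ m ∧ m ∧ p ∧ p ∧ p ∨ k ∧ m ∧ p ∧ p ∧ p ∧ p ∨ k ∧ m ∧ p ∧ p ∧ p ∧ p ∨ r(k ∨ m ∨ p, k ∨ k ∨ m ∨ p) ∨ r(r(k, k), m ∨ m ∨ r(k, k) ∨ r(k, m) ∨ r(m, p)) ∨ r(r(m, m), k ∧ k)
Apply R3:  consuming r(k, k), r(k, m), r(m, p);  x := m, y := k, z := m ∨ m
Every leftover argument binds to the variable; the entire application is replaced.
Giving:  k ∧ k ∧ m ∧ p ∧ p ∧ p ∨ k ∧ m ∧ m ∧ p ∧ p ∧ p ∨ k ∧ m ∧ p ∧ p ∧ p ∧ p ∨ k ∧ m ∧ p ∧ p ∧ p ∧ p ∨ r(k ∨ m ∨ p, k ∨ k ∨ m ∨ p) ∨ r(r(k, k), m) ∨ r(r(m, m), k ∧ k)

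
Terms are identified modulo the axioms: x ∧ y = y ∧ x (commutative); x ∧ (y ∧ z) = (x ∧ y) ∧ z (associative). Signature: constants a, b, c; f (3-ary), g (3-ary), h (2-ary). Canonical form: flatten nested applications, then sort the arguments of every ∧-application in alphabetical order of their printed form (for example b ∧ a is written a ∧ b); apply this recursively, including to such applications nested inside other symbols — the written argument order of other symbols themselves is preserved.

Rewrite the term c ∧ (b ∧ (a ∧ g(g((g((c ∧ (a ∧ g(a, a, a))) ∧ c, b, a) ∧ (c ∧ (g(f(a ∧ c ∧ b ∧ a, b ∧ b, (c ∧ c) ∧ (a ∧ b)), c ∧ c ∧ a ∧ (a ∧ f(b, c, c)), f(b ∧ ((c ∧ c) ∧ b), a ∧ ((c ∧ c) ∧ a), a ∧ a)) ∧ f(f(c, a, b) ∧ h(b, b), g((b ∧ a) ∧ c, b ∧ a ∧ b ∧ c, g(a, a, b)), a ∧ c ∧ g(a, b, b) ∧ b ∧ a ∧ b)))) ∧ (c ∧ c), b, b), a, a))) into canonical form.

Answer: a ∧ b ∧ c ∧ g(g(c ∧ c ∧ c ∧ f(f(c, a, b) ∧ h(b, b), g(a ∧ b ∧ c, a ∧ b ∧ b ∧ c, g(a, a, b)), a ∧ a ∧ b ∧ b ∧ c ∧ g(a, b, b)) ∧ g(a ∧ c ∧ c ∧ g(a, a, a), b, a) ∧ g(f(a ∧ a ∧ b ∧ c, b ∧ b, a ∧ b ∧ c ∧ c), a ∧ a ∧ c ∧ c ∧ f(b, c, c), f(b ∧ b ∧ c ∧ c, a ∧ a ∧ c ∧ c, a ∧ a)), b, b), a, a)

Derivation:
Flatten:  c ∧ b ∧ a ∧ g(g((g((c ∧ (a ∧ g(a, a, a))) ∧ c, b, a) ∧ (c ∧ (g(f(a ∧ c ∧ b ∧ a, b ∧ b, (c ∧ c) ∧ (a ∧ b)), c ∧ c ∧ a ∧ (a ∧ f(b, c, c)), f(b ∧ ((c ∧ c) ∧ b), a ∧ ((c ∧ c) ∧ a), a ∧ a)) ∧ f(f(c, a, b) ∧ h(b, b), g((b ∧ a) ∧ c, b ∧ a ∧ b ∧ c, g(a, a, b)), a ∧ c ∧ g(a, b, b) ∧ b ∧ a ∧ b)))) ∧ (c ∧ c), b, b), a, a)
Inside:  g(g((g((c ∧ (a ∧ g(a, a, a))) ∧ c, b, a) ∧ (c ∧ (g(f(a ∧ c ∧ b ∧ a, b ∧ b, (c ∧ c) ∧ (a ∧ b)), c ∧ c ∧ a ∧ (a ∧ f(b, c, c)), f(b ∧ ((c ∧ c) ∧ b), a ∧ ((c ∧ c) ∧ a), a ∧ a)) ∧ f(f(c, a, b) ∧ h(b, b), g((b ∧ a) ∧ c, b ∧ a ∧ b ∧ c, g(a, a, b)), a ∧ c ∧ g(a, b, b) ∧ b ∧ a ∧ b)))) ∧ (c ∧ c), b, b), a, a)  →  g(g(c ∧ c ∧ c ∧ f(f(c, a, b) ∧ h(b, b), g(a ∧ b ∧ c, a ∧ b ∧ b ∧ c, g(a, a, b)), a ∧ a ∧ b ∧ b ∧ c ∧ g(a, b, b)) ∧ g(a ∧ c ∧ c ∧ g(a, a, a), b, a) ∧ g(f(a ∧ a ∧ b ∧ c, b ∧ b, a ∧ b ∧ c ∧ c), a ∧ a ∧ c ∧ c ∧ f(b, c, c), f(b ∧ b ∧ c ∧ c, a ∧ a ∧ c ∧ c, a ∧ a)), b, b), a, a)
Order the arguments:  a ∧ b ∧ c ∧ g(g(c ∧ c ∧ c ∧ f(f(c, a, b) ∧ h(b, b), g(a ∧ b ∧ c, a ∧ b ∧ b ∧ c, g(a, a, b)), a ∧ a ∧ b ∧ b ∧ c ∧ g(a, b, b)) ∧ g(a ∧ c ∧ c ∧ g(a, a, a), b, a) ∧ g(f(a ∧ a ∧ b ∧ c, b ∧ b, a ∧ b ∧ c ∧ c), a ∧ a ∧ c ∧ c ∧ f(b, c, c), f(b ∧ b ∧ c ∧ c, a ∧ a ∧ c ∧ c, a ∧ a)), b, b), a, a)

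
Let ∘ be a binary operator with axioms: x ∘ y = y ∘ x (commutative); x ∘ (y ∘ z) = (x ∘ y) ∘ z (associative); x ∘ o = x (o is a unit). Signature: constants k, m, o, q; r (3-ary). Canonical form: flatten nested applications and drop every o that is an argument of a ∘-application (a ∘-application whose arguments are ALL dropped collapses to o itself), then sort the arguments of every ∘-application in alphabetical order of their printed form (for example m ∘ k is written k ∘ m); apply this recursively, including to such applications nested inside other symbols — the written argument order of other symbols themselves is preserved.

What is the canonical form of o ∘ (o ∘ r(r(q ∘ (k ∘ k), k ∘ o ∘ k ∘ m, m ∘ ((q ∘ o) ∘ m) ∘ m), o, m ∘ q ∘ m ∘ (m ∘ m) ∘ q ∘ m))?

Flatten:  o ∘ o ∘ r(r(q ∘ (k ∘ k), k ∘ o ∘ k ∘ m, m ∘ ((q ∘ o) ∘ m) ∘ m), o, m ∘ q ∘ m ∘ (m ∘ m) ∘ q ∘ m)
Simplify inside:  r(r(q ∘ (k ∘ k), k ∘ o ∘ k ∘ m, m ∘ ((q ∘ o) ∘ m) ∘ m), o, m ∘ q ∘ m ∘ (m ∘ m) ∘ q ∘ m)  →  r(r(k ∘ k ∘ q, k ∘ k ∘ m, m ∘ m ∘ m ∘ q), o, m ∘ m ∘ m ∘ m ∘ m ∘ q ∘ q)
Unit:  drop o (×2)
Order the arguments:  r(r(k ∘ k ∘ q, k ∘ k ∘ m, m ∘ m ∘ m ∘ q), o, m ∘ m ∘ m ∘ m ∘ m ∘ q ∘ q)

Answer: r(r(k ∘ k ∘ q, k ∘ k ∘ m, m ∘ m ∘ m ∘ q), o, m ∘ m ∘ m ∘ m ∘ m ∘ q ∘ q)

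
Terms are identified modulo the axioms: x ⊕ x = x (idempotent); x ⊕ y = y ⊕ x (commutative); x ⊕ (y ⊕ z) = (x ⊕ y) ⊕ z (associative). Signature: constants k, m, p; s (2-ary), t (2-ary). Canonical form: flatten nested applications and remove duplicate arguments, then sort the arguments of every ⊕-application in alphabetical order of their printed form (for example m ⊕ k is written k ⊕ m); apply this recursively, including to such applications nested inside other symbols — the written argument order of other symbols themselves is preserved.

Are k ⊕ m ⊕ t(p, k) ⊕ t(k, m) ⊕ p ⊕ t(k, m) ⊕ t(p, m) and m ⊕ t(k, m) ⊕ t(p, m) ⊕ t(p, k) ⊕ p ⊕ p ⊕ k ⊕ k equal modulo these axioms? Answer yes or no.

Answer: yes — both canonical forms are k ⊕ m ⊕ p ⊕ t(k, m) ⊕ t(p, k) ⊕ t(p, m)

Derivation:
Left:  k ⊕ m ⊕ t(p, k) ⊕ t(k, m) ⊕ p ⊕ t(k, m) ⊕ t(p, m)
  Idempotence:  drop duplicate t(k, m)
  Sort arguments:  k ⊕ m ⊕ p ⊕ t(k, m) ⊕ t(p, k) ⊕ t(p, m)
Right:  m ⊕ t(k, m) ⊕ t(p, m) ⊕ t(p, k) ⊕ p ⊕ p ⊕ k ⊕ k
  Idempotence:  drop duplicate p, k
  Sort:  k ⊕ m ⊕ p ⊕ t(k, m) ⊕ t(p, k) ⊕ t(p, m)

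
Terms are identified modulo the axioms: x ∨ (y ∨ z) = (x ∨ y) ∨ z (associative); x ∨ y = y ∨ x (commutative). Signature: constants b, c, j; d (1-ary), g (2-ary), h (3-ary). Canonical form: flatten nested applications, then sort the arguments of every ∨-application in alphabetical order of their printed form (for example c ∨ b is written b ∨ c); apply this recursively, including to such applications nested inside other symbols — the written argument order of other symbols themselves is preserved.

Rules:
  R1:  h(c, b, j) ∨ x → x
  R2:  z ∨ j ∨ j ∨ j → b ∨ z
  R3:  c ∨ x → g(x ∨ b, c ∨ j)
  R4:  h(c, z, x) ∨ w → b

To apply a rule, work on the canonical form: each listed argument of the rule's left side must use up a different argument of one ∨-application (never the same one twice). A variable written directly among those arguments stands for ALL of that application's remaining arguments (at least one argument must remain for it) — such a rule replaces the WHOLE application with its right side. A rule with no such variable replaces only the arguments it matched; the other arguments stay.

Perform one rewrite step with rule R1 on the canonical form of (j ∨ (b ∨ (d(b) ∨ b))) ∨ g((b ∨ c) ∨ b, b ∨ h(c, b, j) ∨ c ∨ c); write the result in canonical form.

Answer: b ∨ b ∨ d(b) ∨ g(b ∨ b ∨ c, b ∨ c ∨ c) ∨ j

Derivation:
Canonical form:  b ∨ b ∨ d(b) ∨ g(b ∨ b ∨ c, b ∨ c ∨ c ∨ h(c, b, j)) ∨ j
Match R1:  consume h(c, b, j);  x := b ∨ c ∨ c
The extension variable absorbs all remaining arguments, so the whole application is rewritten.
New term:  b ∨ b ∨ d(b) ∨ g(b ∨ b ∨ c, b ∨ c ∨ c) ∨ j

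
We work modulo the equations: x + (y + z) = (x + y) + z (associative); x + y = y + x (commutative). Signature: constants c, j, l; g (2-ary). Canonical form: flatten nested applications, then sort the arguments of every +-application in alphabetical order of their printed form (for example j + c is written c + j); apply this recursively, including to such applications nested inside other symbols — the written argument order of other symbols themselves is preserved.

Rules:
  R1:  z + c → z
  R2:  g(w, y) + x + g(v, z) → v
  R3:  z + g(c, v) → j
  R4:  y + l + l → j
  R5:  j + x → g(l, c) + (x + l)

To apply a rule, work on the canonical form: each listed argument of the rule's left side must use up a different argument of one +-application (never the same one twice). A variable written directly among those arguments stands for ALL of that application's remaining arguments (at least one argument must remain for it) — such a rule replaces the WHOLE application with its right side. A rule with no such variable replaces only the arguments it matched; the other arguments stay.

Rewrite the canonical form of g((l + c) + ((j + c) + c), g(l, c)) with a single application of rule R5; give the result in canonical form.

Canonical form:  g(c + c + c + j + l, g(l, c))
R5 matches:  uses j;  x := c + c + c + l
The variable takes the whole remainder — replace the entire application.
New term:  g(c + c + c + g(l, c) + l + l, g(l, c))

Answer: g(c + c + c + g(l, c) + l + l, g(l, c))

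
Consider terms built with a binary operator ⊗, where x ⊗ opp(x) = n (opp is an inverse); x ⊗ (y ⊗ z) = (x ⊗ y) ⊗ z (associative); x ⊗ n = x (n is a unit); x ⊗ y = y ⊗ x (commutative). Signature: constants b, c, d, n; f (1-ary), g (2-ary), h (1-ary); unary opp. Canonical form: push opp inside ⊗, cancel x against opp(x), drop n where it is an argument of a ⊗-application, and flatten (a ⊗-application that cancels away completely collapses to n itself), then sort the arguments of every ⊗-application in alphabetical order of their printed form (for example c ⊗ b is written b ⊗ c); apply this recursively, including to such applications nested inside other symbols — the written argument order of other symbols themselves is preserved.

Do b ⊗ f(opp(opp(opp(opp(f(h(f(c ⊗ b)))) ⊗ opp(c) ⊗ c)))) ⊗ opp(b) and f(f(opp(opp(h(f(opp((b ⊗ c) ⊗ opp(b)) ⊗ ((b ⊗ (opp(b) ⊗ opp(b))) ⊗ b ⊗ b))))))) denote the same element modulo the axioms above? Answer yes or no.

Left:  b ⊗ f(opp(opp(opp(opp(f(h(f(c ⊗ b)))) ⊗ opp(c) ⊗ c)))) ⊗ opp(b)
  Push opp inside:  distribute opp over ⊗ and collapse double opp
  Inverses cancel:  b cancels
  Combine occurrences:  f(f(h(f(b ⊗ c))))
Right:  f(f(opp(opp(h(f(opp((b ⊗ c) ⊗ opp(b)) ⊗ ((b ⊗ (opp(b) ⊗ opp(b))) ⊗ b ⊗ b)))))))
  Work inside:  opp((b ⊗ c) ⊗ opp(b)) ⊗ ((b ⊗ (opp(b) ⊗ opp(b))) ⊗ b ⊗ b)
  Push opp inside:  distribute opp over ⊗ and collapse double opp
  Collect terms:  b ⊗ opp(c)
  Rebuild:  f(f(h(f(b ⊗ opp(c)))))

Answer: no — f(f(h(f(b ⊗ c)))) vs f(f(h(f(b ⊗ opp(c)))))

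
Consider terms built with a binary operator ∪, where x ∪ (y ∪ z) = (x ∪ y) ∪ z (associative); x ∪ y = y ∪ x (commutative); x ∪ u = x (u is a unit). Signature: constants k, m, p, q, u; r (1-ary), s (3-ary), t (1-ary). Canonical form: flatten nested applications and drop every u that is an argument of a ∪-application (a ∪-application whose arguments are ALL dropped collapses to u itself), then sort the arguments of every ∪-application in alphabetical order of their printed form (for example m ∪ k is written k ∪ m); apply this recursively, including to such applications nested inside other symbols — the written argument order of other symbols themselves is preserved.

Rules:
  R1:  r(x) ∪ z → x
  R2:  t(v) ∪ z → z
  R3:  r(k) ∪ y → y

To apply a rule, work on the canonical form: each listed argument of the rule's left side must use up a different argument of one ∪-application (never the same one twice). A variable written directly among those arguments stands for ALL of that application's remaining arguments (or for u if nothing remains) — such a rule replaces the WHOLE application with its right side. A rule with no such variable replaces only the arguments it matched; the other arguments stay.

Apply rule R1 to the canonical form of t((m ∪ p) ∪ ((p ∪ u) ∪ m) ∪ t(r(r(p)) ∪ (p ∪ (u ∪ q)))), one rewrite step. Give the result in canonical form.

Answer: t(m ∪ m ∪ p ∪ p ∪ t(r(p)))

Derivation:
Canonical form:  t(m ∪ m ∪ p ∪ p ∪ t(p ∪ q ∪ r(r(p))))
Apply R1:  consuming r(r(p));  x := r(p), z := p ∪ q
The variable takes the whole remainder — replace the entire application.
Giving:  t(m ∪ m ∪ p ∪ p ∪ t(r(p)))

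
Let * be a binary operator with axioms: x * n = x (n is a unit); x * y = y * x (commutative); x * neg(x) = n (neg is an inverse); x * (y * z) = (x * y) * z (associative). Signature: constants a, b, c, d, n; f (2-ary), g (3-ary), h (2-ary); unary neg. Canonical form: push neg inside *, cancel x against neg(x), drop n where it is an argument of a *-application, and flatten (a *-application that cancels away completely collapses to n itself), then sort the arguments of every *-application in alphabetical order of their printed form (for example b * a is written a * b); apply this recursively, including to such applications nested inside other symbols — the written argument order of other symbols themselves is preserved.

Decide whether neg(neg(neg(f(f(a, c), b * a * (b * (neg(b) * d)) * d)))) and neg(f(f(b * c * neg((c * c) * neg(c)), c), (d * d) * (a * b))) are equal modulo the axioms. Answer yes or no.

Answer: no — neg(f(f(a, c), a * b * d * d)) vs neg(f(f(b, c), a * b * d * d))

Derivation:
Left:  neg(neg(neg(f(f(a, c), b * a * (b * (neg(b) * d)) * d))))
  Push neg inside:  distribute neg over * and collapse double neg
  Collect:  neg(f(f(a, c), a * b * d * d))
Right:  neg(f(f(b * c * neg((c * c) * neg(c)), c), (d * d) * (a * b)))
  Push neg inside:  distribute neg over * and collapse double neg
  Combine occurrences:  neg(f(f(b, c), a * b * d * d))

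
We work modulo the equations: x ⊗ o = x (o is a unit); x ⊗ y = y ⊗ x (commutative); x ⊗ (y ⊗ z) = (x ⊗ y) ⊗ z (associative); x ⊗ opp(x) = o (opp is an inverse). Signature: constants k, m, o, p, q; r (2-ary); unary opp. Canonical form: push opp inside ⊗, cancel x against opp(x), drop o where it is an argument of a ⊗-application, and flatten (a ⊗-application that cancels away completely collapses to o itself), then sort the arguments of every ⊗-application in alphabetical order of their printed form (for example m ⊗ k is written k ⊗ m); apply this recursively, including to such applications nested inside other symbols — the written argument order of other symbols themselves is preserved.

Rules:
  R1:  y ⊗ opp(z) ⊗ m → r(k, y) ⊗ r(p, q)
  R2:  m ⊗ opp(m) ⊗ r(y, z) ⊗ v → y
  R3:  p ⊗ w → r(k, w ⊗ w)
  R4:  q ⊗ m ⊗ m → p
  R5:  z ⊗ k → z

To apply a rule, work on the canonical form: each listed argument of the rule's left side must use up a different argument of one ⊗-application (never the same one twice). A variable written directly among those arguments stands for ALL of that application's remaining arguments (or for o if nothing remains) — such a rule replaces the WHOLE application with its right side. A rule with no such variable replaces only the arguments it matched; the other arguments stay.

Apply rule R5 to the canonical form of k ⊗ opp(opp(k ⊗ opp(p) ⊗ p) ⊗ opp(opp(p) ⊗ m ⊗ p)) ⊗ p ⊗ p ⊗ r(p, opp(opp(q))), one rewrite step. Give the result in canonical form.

Canonical form:  k ⊗ k ⊗ m ⊗ p ⊗ p ⊗ r(p, q)
Match R5:  consume k;  z := k ⊗ m ⊗ p ⊗ p ⊗ r(p, q)
Every leftover argument binds to the variable; the entire application is replaced.
New term:  k ⊗ m ⊗ p ⊗ p ⊗ r(p, q)

Answer: k ⊗ m ⊗ p ⊗ p ⊗ r(p, q)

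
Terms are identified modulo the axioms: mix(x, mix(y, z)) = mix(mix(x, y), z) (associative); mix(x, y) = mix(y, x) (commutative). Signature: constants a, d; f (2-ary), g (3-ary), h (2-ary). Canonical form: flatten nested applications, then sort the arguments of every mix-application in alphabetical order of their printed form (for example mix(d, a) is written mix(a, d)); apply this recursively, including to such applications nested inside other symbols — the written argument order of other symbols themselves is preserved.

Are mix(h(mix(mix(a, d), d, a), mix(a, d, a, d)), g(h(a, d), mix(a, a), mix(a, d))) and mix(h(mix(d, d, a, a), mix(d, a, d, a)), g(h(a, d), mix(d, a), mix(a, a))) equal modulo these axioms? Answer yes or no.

Left:  mix(h(mix(mix(a, d), d, a), mix(a, d, a, d)), g(h(a, d), mix(a, a), mix(a, d)))
  Canonicalize subterm:  h(mix(mix(a, d), d, a), mix(a, d, a, d))  →  h(mix(a, a, d, d), mix(a, a, d, d))
  Sort:  mix(g(h(a, d), mix(a, a), mix(a, d)), h(mix(a, a, d, d), mix(a, a, d, d)))
Right:  mix(h(mix(d, d, a, a), mix(d, a, d, a)), g(h(a, d), mix(d, a), mix(a, a)))
  Canonicalize subterm:  h(mix(d, d, a, a), mix(d, a, d, a))  →  h(mix(a, a, d, d), mix(a, a, d, d))
  Inside:  g(h(a, d), mix(d, a), mix(a, a))  →  g(h(a, d), mix(a, d), mix(a, a))
  Order the arguments:  mix(g(h(a, d), mix(a, d), mix(a, a)), h(mix(a, a, d, d), mix(a, a, d, d)))

Answer: no — mix(g(h(a, d), mix(a, a), mix(a, d)), h(mix(a, a, d, d), mix(a, a, d, d))) vs mix(g(h(a, d), mix(a, d), mix(a, a)), h(mix(a, a, d, d), mix(a, a, d, d)))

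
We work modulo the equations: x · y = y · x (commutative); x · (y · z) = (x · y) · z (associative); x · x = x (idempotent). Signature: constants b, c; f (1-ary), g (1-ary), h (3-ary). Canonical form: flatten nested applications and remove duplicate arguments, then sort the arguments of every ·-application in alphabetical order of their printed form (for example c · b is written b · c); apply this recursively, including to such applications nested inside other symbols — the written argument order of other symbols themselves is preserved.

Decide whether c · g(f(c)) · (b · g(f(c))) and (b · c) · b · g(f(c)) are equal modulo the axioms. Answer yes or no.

Left:  c · g(f(c)) · (b · g(f(c)))
  Un-nest:  c · g(f(c)) · b · g(f(c))
  Drop duplicates:  drop duplicate g(f(c))
  Sort:  b · c · g(f(c))
Right:  (b · c) · b · g(f(c))
  Flatten:  b · c · b · g(f(c))
  Deduplicate:  drop duplicate b
  Order the arguments:  b · c · g(f(c))

Answer: yes — both canonical forms are b · c · g(f(c))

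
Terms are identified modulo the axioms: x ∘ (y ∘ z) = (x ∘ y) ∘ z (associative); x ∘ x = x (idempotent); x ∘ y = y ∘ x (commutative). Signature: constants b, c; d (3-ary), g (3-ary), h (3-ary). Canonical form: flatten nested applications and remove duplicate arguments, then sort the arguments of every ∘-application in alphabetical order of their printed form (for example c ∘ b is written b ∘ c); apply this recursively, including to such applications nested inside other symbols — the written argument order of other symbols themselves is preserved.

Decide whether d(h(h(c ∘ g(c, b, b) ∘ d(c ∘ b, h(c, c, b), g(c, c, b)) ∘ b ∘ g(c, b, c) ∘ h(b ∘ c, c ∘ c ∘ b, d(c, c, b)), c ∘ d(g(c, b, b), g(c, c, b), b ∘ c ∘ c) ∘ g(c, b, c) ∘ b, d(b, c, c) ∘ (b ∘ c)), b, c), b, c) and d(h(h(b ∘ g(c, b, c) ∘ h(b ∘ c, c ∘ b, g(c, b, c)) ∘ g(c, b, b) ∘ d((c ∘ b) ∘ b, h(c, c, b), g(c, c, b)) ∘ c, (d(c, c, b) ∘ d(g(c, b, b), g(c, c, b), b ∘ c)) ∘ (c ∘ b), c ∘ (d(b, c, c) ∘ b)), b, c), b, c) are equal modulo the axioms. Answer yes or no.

Left:  d(h(h(c ∘ g(c, b, b) ∘ d(c ∘ b, h(c, c, b), g(c, c, b)) ∘ b ∘ g(c, b, c) ∘ h(b ∘ c, c ∘ c ∘ b, d(c, c, b)), c ∘ d(g(c, b, b), g(c, c, b), b ∘ c ∘ c) ∘ g(c, b, c) ∘ b, d(b, c, c) ∘ (b ∘ c)), b, c), b, c)
  Descend into:  c ∘ g(c, b, b) ∘ d(c ∘ b, h(c, c, b), g(c, c, b)) ∘ b ∘ g(c, b, c) ∘ h(b ∘ c, c ∘ c ∘ b, d(c, c, b))
  Inside:  d(c ∘ b, h(c, c, b), g(c, c, b))  →  d(b ∘ c, h(c, c, b), g(c, c, b))
  Inside:  h(b ∘ c, c ∘ c ∘ b, d(c, c, b))  →  h(b ∘ c, b ∘ c, d(c, c, b))
  Sort arguments:  b ∘ c ∘ d(b ∘ c, h(c, c, b), g(c, c, b)) ∘ g(c, b, b) ∘ g(c, b, c) ∘ h(b ∘ c, b ∘ c, d(c, c, b))
  Put back:  d(h(h(b ∘ c ∘ d(b ∘ c, h(c, c, b), g(c, c, b)) ∘ g(c, b, b) ∘ g(c, b, c) ∘ h(b ∘ c, b ∘ c, d(c, c, b)), b ∘ c ∘ d(g(c, b, b), g(c, c, b), b ∘ c) ∘ g(c, b, c), b ∘ c ∘ d(b, c, c)), b, c), b, c)
Right:  d(h(h(b ∘ g(c, b, c) ∘ h(b ∘ c, c ∘ b, g(c, b, c)) ∘ g(c, b, b) ∘ d((c ∘ b) ∘ b, h(c, c, b), g(c, c, b)) ∘ c, (d(c, c, b) ∘ d(g(c, b, b), g(c, c, b), b ∘ c)) ∘ (c ∘ b), c ∘ (d(b, c, c) ∘ b)), b, c), b, c)
  Work inside:  b ∘ g(c, b, c) ∘ h(b ∘ c, c ∘ b, g(c, b, c)) ∘ g(c, b, b) ∘ d((c ∘ b) ∘ b, h(c, c, b), g(c, c, b)) ∘ c
  Canonicalize subterm:  h(b ∘ c, c ∘ b, g(c, b, c))  →  h(b ∘ c, b ∘ c, g(c, b, c))
  Inside:  d((c ∘ b) ∘ b, h(c, c, b), g(c, c, b))  →  d(b ∘ c, h(c, c, b), g(c, c, b))
  Sort arguments:  b ∘ c ∘ d(b ∘ c, h(c, c, b), g(c, c, b)) ∘ g(c, b, b) ∘ g(c, b, c) ∘ h(b ∘ c, b ∘ c, g(c, b, c))
  Put back:  d(h(h(b ∘ c ∘ d(b ∘ c, h(c, c, b), g(c, c, b)) ∘ g(c, b, b) ∘ g(c, b, c) ∘ h(b ∘ c, b ∘ c, g(c, b, c)), b ∘ c ∘ d(c, c, b) ∘ d(g(c, b, b), g(c, c, b), b ∘ c), b ∘ c ∘ d(b, c, c)), b, c), b, c)

Answer: no — d(h(h(b ∘ c ∘ d(b ∘ c, h(c, c, b), g(c, c, b)) ∘ g(c, b, b) ∘ g(c, b, c) ∘ h(b ∘ c, b ∘ c, d(c, c, b)), b ∘ c ∘ d(g(c, b, b), g(c, c, b), b ∘ c) ∘ g(c, b, c), b ∘ c ∘ d(b, c, c)), b, c), b, c) vs d(h(h(b ∘ c ∘ d(b ∘ c, h(c, c, b), g(c, c, b)) ∘ g(c, b, b) ∘ g(c, b, c) ∘ h(b ∘ c, b ∘ c, g(c, b, c)), b ∘ c ∘ d(c, c, b) ∘ d(g(c, b, b), g(c, c, b), b ∘ c), b ∘ c ∘ d(b, c, c)), b, c), b, c)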